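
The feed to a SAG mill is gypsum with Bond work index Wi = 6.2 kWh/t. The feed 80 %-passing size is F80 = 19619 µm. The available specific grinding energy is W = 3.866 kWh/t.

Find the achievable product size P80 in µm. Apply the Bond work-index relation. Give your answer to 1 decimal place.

W = 10 Wi / √P80 − 10 Wi / √F80
⇒ 1/√P80 = W/(10·Wi) + 1/√F80
  = 3.8660/(10·6.2) + 1/√19619 = 0.062355 + 0.007139 = 0.069494
P80 = (1/0.069494)² = 14.3897² = 207.06 µm

P80 = 207.1 µm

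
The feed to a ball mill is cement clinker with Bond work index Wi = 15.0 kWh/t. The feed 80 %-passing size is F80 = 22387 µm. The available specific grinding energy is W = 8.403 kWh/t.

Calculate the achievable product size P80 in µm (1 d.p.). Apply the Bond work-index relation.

P80 = 254.3 µm

W_Bond = 10·Wi·(1/√P₈₀ − 1/√F₈₀)
P80^-0.5 = F80^-0.5 + W/(10 Wi)
  = 8.4030/(10·15.0) + 1/√22387 = 0.056020 + 0.006683 = 0.062703
P80 = (1/0.062703)² = 15.9481² = 254.34 µm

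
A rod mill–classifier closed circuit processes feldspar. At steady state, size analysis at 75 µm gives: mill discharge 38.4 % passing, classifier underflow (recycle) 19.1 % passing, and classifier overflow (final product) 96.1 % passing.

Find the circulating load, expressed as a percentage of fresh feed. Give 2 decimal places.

Two-product formula at 75 µm:
(1+r)·d = r·u + o ⇒ r = (o−d)/(d−u)
r = (96.1 − 38.4)/(38.4 − 19.1) = 57.7/19.3 = 2.9896
CL = 100·r = 298.96 %

CL = 298.96 %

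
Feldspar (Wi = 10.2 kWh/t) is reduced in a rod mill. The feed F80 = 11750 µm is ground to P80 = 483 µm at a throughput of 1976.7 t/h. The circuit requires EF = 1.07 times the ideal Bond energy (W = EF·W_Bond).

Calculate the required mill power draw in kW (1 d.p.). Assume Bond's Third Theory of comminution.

Bond: W = 10·Wi·(1/√P80 − 1/√F80)
W = 10·10.2·(1/√483 − 1/√11750) = 10·10.2·(0.036276) = 3.7002 kWh/t
Apply correction: 3.7002 × 1.07 = 3.9592 kWh/t
Power = W × throughput = 3.9592 kWh/t × 1976.7 t/h = 7826.1 kW

P = 7826.1 kW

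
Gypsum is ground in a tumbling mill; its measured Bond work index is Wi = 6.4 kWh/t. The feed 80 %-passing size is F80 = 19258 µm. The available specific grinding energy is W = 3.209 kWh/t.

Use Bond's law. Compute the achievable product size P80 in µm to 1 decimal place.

W = 10·Wi·[P80^(−½) − F80^(−½)]
1/√P80 = 1/√F80 + W/(10·Wi)
  = 3.2090/(10·6.4) + 1/√19258 = 0.050141 + 0.007206 = 0.057347
P80 = (1/0.057347)² = 17.4378² = 304.08 µm

P80 = 304.1 µm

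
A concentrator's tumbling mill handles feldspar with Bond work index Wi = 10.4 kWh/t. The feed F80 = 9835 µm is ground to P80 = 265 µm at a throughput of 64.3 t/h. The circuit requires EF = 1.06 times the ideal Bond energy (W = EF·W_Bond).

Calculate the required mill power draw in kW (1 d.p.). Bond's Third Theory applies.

P = 364.0 kW

W = 10 Wi (P80^-0.5 − F80^-0.5)
W = 10·10.4·(1/√265 − 1/√9835) = 10·10.4·(0.051346) = 5.3400 kWh/t
W_actual = 1.06 × 5.3400 = 5.6604 kWh/t
P_mill = W·ṁ = 5.6604·64.3 = 364.0 kW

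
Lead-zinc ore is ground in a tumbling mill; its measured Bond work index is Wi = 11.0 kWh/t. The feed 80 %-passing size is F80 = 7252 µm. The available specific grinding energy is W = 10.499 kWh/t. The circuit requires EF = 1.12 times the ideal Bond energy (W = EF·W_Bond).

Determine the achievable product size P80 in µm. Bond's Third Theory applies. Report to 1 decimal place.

W = 10·Wi·(P80^(-½) − F80^(-½))
W_Bond = W / EF = 10.499 / 1.12 = 9.3741 kWh/t
P80^-0.5 = F80^-0.5 + W_Bond/(10 Wi)
  = 9.3741/(10·11.0) + 1/√7252 = 0.085219 + 0.011743 = 0.096962
P80 = (1/0.096962)² = 10.3133² = 106.36 µm

P80 = 106.4 µm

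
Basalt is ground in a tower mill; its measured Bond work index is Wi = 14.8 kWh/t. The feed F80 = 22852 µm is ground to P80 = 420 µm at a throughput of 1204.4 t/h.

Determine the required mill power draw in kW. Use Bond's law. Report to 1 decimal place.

P = 7518.6 kW

W = 10 Wi / √P80 − 10 Wi / √F80
W = 10·14.8·(1/√420 − 1/√22852) = 10·14.8·(0.042180) = 6.2426 kWh/t
Power = W × throughput = 6.2426 kWh/t × 1204.4 t/h = 7518.6 kW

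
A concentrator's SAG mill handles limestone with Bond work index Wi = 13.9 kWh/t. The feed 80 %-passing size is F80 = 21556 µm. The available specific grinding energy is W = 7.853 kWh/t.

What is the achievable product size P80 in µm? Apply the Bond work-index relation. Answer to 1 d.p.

P80 = 249.5 µm

W = 10·Wi·[P80^(−½) − F80^(−½)]
P80^-0.5 = F80^-0.5 + W/(10 Wi)
  = 7.8530/(10·13.9) + 1/√21556 = 0.056496 + 0.006811 = 0.063307
P80 = (1/0.063307)² = 15.7959² = 249.51 µm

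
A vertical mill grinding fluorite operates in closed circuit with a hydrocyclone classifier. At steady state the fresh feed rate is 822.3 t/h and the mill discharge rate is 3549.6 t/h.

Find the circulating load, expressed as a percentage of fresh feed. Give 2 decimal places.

Steady state: M = F + R.
R = M − F = 3549.6 − 822.3 = 2727.3 t/h
CL = 100·R/F = 100·2727.3/822.3 = 331.67 %

CL = 331.67 %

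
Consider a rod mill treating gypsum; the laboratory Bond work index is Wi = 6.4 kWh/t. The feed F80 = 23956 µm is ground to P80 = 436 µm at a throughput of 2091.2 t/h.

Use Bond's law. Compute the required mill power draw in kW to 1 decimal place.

P = 5544.9 kW

W_Bond = 10·Wi·(1/√P₈₀ − 1/√F₈₀)
W = 10·6.4·(1/√436 − 1/√23956) = 10·6.4·(0.041430) = 2.6515 kWh/t
P = W·T = 2.6515·2091.2 = 5544.9 kW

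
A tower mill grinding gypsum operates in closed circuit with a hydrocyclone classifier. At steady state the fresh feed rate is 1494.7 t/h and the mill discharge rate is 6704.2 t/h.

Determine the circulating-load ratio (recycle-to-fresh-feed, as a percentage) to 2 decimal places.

CL = 348.53 %

Mill node: discharge = fresh + recycle.
R = M − F = 6704.2 − 1494.7 = 5209.5 t/h
CL = 100·R/F = 100·5209.5/1494.7 = 348.53 %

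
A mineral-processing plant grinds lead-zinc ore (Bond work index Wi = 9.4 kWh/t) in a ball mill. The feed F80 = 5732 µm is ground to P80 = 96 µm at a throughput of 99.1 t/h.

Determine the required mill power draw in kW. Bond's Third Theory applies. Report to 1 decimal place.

P = 827.7 kW

W = 10·Wi·[P80^(−½) − F80^(−½)]
W = 10·9.4·(1/√96 − 1/√5732) = 10·9.4·(0.088854) = 8.3523 kWh/t
P_mill = W·ṁ = 8.3523·99.1 = 827.7 kW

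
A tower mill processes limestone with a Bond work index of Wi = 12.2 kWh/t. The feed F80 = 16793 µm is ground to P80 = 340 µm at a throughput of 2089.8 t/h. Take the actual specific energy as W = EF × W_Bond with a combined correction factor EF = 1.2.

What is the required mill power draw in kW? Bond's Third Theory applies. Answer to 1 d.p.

Bond: W = 10·Wi·(1/√P80 − 1/√F80)
W = 10·12.2·(1/√340 − 1/√16793) = 10·12.2·(0.046516) = 5.6749 kWh/t
Corrected W = EF·W_Bond = 1.2·5.6749 = 6.8099 kWh/t
P_mill = W·ṁ = 6.8099·2089.8 = 14231.4 kW

P = 14231.4 kW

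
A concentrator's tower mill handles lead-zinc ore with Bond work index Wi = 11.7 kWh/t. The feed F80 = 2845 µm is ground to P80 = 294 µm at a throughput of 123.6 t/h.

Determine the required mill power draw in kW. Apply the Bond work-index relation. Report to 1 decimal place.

W = 10 Wi / √P80 − 10 Wi / √F80
W = 10·11.7·(1/√294 − 1/√2845) = 10·11.7·(0.039573) = 4.6300 kWh/t
Power = W × throughput = 4.6300 kWh/t × 123.6 t/h = 572.3 kW

P = 572.3 kW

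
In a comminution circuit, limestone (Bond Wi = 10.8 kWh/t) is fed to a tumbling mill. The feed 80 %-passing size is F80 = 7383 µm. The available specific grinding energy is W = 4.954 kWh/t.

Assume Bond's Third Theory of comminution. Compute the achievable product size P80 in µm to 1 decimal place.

P80 = 302.4 µm

Bond: W = 10·Wi·(1/√P80 − 1/√F80)
P80^-0.5 = F80^-0.5 + W/(10 Wi)
  = 4.9540/(10·10.8) + 1/√7383 = 0.045870 + 0.011638 = 0.057509
P80 = (1/0.057509)² = 17.3887² = 302.37 µm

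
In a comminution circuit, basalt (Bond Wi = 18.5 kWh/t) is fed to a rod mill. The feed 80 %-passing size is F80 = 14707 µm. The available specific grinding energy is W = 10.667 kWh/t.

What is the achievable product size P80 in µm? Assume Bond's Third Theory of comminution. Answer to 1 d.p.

P80 = 230.2 µm

W_Bond = 10·Wi·(1/√P₈₀ − 1/√F₈₀)
P80^-0.5 = F80^-0.5 + W/(10 Wi)
  = 10.6670/(10·18.5) + 1/√14707 = 0.057659 + 0.008246 = 0.065905
P80 = (1/0.065905)² = 15.1733² = 230.23 µm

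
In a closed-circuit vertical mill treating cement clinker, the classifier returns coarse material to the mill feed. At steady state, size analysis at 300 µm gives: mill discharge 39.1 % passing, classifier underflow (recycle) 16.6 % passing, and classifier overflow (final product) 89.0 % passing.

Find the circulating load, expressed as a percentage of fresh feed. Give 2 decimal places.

CL = 221.78 %

Classifier node, passing 300 µm:
r = (o − d)/(d − u)
r = (89.0 − 39.1)/(39.1 − 16.6) = 49.9/22.5 = 2.2178
CL = 100·r = 221.78 %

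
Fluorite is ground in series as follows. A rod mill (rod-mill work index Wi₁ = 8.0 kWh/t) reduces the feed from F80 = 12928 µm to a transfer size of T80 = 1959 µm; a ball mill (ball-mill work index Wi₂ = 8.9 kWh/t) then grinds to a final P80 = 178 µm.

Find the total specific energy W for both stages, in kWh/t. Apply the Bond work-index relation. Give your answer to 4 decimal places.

W = 5.7639 kWh/t

W = 10 Wi / √P80 − 10 Wi / √F80
Stage 1 (12928→1959 µm, Wi₁=8.0): W₁ = 10·8.0·(0.022593 − 0.008795) = 1.1039 kWh/t
Stage 2 (1959→178 µm, Wi₂=8.9): W₂ = 10·8.9·(0.074953 − 0.022593) = 4.6600 kWh/t
W = W₁ + W₂ = 1.1039 + 4.6600 = 5.7639 kWh/t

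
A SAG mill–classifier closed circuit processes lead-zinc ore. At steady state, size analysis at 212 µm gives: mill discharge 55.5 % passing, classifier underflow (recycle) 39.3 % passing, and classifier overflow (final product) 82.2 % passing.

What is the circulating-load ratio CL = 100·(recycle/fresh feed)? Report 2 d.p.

Balance %-passing 212 µm (r = R/F):
Fd + Rd = Ru + Fo ⇒ R/F = (o−d)/(d−u)
r = (82.2 − 55.5)/(55.5 − 39.3) = 26.7/16.2 = 1.6481
CL = 100·r = 164.81 %

CL = 164.81 %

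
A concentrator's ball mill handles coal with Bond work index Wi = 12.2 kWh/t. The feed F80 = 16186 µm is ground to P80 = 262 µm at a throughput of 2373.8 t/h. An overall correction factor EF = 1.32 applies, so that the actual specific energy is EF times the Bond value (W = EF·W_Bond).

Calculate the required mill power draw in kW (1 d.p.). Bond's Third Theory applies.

Bond: W = 10·Wi·(1/√P80 − 1/√F80)
W = 10·12.2·(1/√262 − 1/√16186) = 10·12.2·(0.053920) = 6.5782 kWh/t
Corrected W = EF·W_Bond = 1.32·6.5782 = 8.6833 kWh/t
Power = W × throughput = 8.6833 kWh/t × 2373.8 t/h = 20612.4 kW

P = 20612.4 kW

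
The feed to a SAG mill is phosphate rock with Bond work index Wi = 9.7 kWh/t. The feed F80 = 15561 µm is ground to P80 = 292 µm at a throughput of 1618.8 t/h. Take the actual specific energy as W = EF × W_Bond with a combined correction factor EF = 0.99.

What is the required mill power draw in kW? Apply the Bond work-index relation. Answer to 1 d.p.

W = 10·Wi·[P80^(−½) − F80^(−½)]
W = 10·9.7·(1/√292 − 1/√15561) = 10·9.7·(0.050504) = 4.8989 kWh/t
W_actual = 0.99 × 4.8989 = 4.8499 kWh/t
Mill draw = 4.8499 × 1618.8 = 7851.0 kW

P = 7851.0 kW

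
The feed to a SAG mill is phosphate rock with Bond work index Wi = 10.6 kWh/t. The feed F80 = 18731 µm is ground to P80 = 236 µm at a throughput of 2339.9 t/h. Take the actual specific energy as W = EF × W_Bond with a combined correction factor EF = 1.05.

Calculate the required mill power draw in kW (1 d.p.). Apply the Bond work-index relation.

W_Bond = 10·Wi·(1/√P₈₀ − 1/√F₈₀)
W = 10·10.6·(1/√236 − 1/√18731) = 10·10.6·(0.057788) = 6.1255 kWh/t
With EF = 1.05: W = 6.1255·1.05 = 6.4318 kWh/t
Mill draw = 6.4318 × 2339.9 = 15049.7 kW

P = 15049.7 kW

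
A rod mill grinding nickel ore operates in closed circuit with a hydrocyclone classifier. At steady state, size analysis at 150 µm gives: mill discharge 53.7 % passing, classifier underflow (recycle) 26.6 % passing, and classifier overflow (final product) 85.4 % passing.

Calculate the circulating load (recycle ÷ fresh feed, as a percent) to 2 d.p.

Let r = R/F. Size balance at 150 µm:
Fd + Rd = Ru + Fo ⇒ R/F = (o−d)/(d−u)
r = (85.4 − 53.7)/(53.7 − 26.6) = 31.7/27.1 = 1.1697
CL = 100·r = 116.97 %

CL = 116.97 %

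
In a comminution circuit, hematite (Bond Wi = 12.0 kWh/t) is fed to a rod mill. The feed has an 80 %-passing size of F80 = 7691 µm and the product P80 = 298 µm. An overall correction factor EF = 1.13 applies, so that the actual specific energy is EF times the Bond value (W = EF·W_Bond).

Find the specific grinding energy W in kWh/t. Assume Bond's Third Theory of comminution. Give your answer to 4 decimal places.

W = 10·Wi·[P80^(−½) − F80^(−½)]
1/√298 = 0.057928;  1/√7691 = 0.011403
W = 10·12.0·(0.057928 − 0.011403) = 5.5831 kWh/t
Corrected W = EF·W_Bond = 1.13·5.5831 = 6.3089 kWh/t

W = 6.3089 kWh/t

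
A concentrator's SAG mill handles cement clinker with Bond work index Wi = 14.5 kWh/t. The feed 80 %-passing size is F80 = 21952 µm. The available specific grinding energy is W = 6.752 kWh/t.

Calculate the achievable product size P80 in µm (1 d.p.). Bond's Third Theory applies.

Bond: W = 10·Wi·(1/√P80 − 1/√F80)
1/√P80 = 1/√F80 + W/(10·Wi)
  = 6.7520/(10·14.5) + 1/√21952 = 0.046566 + 0.006749 = 0.053315
P80 = (1/0.053315)² = 18.7565² = 351.81 µm

P80 = 351.8 µm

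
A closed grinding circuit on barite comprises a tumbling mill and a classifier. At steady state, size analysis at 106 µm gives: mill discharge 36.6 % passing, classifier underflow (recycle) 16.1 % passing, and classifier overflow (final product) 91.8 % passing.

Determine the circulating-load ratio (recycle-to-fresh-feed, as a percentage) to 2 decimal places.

CL = 269.27 %

Balance %-passing 106 µm (r = R/F):
(1+r)d = ru + o → r = (o−d)/(d−u)
r = (91.8 − 36.6)/(36.6 − 16.1) = 55.2/20.5 = 2.6927
CL = 100·r = 269.27 %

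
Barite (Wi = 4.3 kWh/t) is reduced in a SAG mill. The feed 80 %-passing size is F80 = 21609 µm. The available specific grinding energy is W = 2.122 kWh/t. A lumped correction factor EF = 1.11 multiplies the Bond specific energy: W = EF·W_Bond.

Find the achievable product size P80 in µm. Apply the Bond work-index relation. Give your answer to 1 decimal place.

P80 = 380.6 µm

W = 10·Wi·[P80^(−½) − F80^(−½)]
W_Bond = W / EF = 2.122 / 1.11 = 1.9117 kWh/t
P80^(−½) = W_Bond/(10 Wi) + F80^(−½)
  = 1.9117/(10·4.3) + 1/√21609 = 0.044458 + 0.006803 = 0.051261
P80 = (1/0.051261)² = 19.5080² = 380.56 µm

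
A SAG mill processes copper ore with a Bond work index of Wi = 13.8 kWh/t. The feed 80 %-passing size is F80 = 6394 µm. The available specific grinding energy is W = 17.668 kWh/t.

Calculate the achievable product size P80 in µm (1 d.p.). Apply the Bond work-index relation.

P80 = 50.6 µm

W = 10 Wi / √P80 − 10 Wi / √F80
1/√P80 = 1/√F80 + W/(10·Wi)
  = 17.6680/(10·13.8) + 1/√6394 = 0.128029 + 0.012506 = 0.140535
P80 = (1/0.140535)² = 7.1157² = 50.63 µm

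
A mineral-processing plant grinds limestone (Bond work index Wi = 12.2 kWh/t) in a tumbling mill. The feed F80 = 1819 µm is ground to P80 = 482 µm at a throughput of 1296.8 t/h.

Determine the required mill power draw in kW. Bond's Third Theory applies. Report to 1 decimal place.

W = 10 Wi (1/√P80 − 1/√F80)  [Bond]
W = 10·12.2·(1/√482 − 1/√1819) = 10·12.2·(0.022102) = 2.6964 kWh/t
Power = W × throughput = 2.6964 kWh/t × 1296.8 t/h = 3496.7 kW

P = 3496.7 kW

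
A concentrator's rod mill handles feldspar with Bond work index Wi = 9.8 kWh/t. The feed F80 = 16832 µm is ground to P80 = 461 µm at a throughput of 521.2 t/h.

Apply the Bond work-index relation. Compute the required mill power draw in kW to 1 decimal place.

W = 10 Wi (1/√P80 − 1/√F80)  [Bond]
W = 10·9.8·(1/√461 − 1/√16832) = 10·9.8·(0.038867) = 3.8089 kWh/t
P = W·T = 3.8089·521.2 = 1985.2 kW

P = 1985.2 kW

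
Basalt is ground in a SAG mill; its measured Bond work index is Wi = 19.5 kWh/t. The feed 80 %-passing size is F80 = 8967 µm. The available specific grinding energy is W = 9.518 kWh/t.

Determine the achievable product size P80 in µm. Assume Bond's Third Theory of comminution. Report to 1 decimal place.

P80 = 283.7 µm

W = 10 Wi / √P80 − 10 Wi / √F80
1/√P80 = 1/√F80 + W/(10·Wi)
  = 9.5180/(10·19.5) + 1/√8967 = 0.048810 + 0.010560 = 0.059371
P80 = (1/0.059371)² = 16.8434² = 283.70 µm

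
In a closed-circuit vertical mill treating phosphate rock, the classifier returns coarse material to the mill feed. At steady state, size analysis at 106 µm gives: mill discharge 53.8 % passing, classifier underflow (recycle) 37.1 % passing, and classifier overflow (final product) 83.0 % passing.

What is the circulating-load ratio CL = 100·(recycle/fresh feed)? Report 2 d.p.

CL = 174.85 %

Let r = R/F. Size balance at 106 µm:
r = (o − d)/(d − u)
r = (83.0 − 53.8)/(53.8 − 37.1) = 29.2/16.7 = 1.7485
CL = 100·r = 174.85 %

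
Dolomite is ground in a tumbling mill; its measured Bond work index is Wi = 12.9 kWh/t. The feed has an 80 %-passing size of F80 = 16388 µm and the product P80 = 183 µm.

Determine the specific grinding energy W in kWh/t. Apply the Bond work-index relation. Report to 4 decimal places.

W = 8.5283 kWh/t

W = 10 Wi / √P80 − 10 Wi / √F80
1/√183 = 0.073922;  1/√16388 = 0.007812
W = 10·12.9·(0.073922 − 0.007812) = 8.5283 kWh/t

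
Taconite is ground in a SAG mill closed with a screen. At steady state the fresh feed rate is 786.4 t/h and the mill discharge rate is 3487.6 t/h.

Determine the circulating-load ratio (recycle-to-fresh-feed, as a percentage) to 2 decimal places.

CL = 343.49 %

M = F + R at steady state, so:
R = M − F = 3487.6 − 786.4 = 2701.2 t/h
CL = 100·R/F = 100·2701.2/786.4 = 343.49 %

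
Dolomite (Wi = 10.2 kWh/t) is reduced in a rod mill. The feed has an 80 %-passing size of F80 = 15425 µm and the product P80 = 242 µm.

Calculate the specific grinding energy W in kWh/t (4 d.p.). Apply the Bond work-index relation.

W = 10 Wi (P80^-0.5 − F80^-0.5)
1/√242 = 0.064282;  1/√15425 = 0.008052
W = 10·10.2·(0.064282 − 0.008052) = 5.7355 kWh/t

W = 5.7355 kWh/t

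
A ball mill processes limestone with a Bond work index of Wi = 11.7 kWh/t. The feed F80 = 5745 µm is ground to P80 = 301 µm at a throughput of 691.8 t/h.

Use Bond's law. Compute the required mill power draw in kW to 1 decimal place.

Bond:  W = 10 Wi (1/√P − 1/√F)
W = 10·11.7·(1/√301 − 1/√5745) = 10·11.7·(0.044446) = 5.2001 kWh/t
P = W·T = 5.2001·691.8 = 3597.5 kW

P = 3597.5 kW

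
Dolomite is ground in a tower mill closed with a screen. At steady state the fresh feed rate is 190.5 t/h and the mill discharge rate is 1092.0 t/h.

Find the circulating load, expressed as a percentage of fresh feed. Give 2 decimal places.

Steady state: M = F + R.
R = M − F = 1092.0 − 190.5 = 901.5 t/h
CL = 100·R/F = 100·901.5/190.5 = 473.23 %

CL = 473.23 %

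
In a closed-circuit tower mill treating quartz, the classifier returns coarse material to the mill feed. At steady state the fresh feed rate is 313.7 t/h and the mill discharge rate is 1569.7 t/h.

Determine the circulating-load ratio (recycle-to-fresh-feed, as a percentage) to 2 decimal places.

CL = 400.38 %

Steady state: M = F + R.
R = M − F = 1569.7 − 313.7 = 1256.0 t/h
CL = 100·R/F = 100·1256.0/313.7 = 400.38 %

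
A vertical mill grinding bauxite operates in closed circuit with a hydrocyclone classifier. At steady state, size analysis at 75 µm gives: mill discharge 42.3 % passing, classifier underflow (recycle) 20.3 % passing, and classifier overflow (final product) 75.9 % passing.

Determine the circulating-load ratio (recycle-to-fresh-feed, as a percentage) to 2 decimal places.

Mass balance on the −75 µm fraction:
d + r·d = r·u + o → r(d−u) = o−d
r = (75.9 − 42.3)/(42.3 − 20.3) = 33.6/22.0 = 1.5273
CL = 100·r = 152.73 %

CL = 152.73 %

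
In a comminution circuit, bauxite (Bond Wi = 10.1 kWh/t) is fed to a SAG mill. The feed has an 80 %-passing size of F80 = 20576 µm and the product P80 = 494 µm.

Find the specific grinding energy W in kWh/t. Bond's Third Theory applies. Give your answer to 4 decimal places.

W = 3.8401 kWh/t

W = 10·Wi·[P80^(−½) − F80^(−½)]
1/√494 = 0.044992;  1/√20576 = 0.006971
W = 10·10.1·(0.044992 − 0.006971) = 3.8401 kWh/t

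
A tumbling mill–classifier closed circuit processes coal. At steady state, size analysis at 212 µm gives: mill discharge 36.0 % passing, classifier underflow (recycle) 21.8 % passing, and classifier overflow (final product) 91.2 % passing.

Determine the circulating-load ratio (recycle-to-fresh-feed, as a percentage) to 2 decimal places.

Let r = R/F. Size balance at 212 µm:
(1+r)·d = r·u + o ⇒ r = (o−d)/(d−u)
r = (91.2 − 36.0)/(36.0 − 21.8) = 55.2/14.2 = 3.8873
CL = 100·r = 388.73 %

CL = 388.73 %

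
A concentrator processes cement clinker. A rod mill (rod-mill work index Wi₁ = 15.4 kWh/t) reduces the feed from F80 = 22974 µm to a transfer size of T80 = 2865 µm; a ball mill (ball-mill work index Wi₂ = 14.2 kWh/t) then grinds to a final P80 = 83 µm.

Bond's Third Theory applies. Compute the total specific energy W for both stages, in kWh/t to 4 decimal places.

W = 14.7947 kWh/t

W = 10·Wi·(P80^(-½) − F80^(-½))
Stage 1 (22974→2865 µm, Wi₁=15.4): W₁ = 10·15.4·(0.018683 − 0.006598) = 1.8611 kWh/t
Stage 2 (2865→83 µm, Wi₂=14.2): W₂ = 10·14.2·(0.109764 − 0.018683) = 12.9336 kWh/t
W = W₁ + W₂ = 1.8611 + 12.9336 = 14.7947 kWh/t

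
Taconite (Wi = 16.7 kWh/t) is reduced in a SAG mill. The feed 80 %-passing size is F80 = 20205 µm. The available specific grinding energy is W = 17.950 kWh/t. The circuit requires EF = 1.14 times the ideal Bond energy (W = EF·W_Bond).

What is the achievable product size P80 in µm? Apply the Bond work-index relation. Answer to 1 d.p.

P80 = 97.4 µm

Bond: W = 10·Wi·(1/√P80 − 1/√F80)
W_Bond = W / EF = 17.950 / 1.14 = 15.7456 kWh/t
P80^-0.5 = F80^-0.5 + W_Bond/(10 Wi)
  = 15.7456/(10·16.7) + 1/√20205 = 0.094285 + 0.007035 = 0.101320
P80 = (1/0.101320)² = 9.8697² = 97.41 µm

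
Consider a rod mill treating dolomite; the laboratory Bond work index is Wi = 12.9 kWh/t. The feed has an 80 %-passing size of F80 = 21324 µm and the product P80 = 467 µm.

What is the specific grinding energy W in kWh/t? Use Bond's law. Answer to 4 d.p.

Bond: W = 10·Wi·(1/√P80 − 1/√F80)
1/√467 = 0.046274;  1/√21324 = 0.006848
W = 10·12.9·(0.046274 − 0.006848) = 5.0860 kWh/t

W = 5.0860 kWh/t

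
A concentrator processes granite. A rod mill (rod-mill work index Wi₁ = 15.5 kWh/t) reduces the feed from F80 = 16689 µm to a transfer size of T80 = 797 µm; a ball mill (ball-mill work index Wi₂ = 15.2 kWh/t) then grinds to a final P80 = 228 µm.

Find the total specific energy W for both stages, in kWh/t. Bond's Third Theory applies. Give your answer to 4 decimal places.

W = 8.9729 kWh/t

Bond:  W = 10 Wi (1/√P − 1/√F)
Stage 1 (16689→797 µm, Wi₁=15.5): W₁ = 10·15.5·(0.035422 − 0.007741) = 4.2906 kWh/t
Stage 2 (797→228 µm, Wi₂=15.2): W₂ = 10·15.2·(0.066227 − 0.035422) = 4.6823 kWh/t
W = W₁ + W₂ = 4.2906 + 4.6823 = 8.9729 kWh/t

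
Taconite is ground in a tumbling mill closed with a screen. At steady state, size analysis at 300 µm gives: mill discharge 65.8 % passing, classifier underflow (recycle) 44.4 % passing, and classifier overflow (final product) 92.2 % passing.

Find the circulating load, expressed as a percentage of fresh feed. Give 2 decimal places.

Mass balance on the −300 µm fraction:
(1+r)·d = r·u + o ⇒ r = (o−d)/(d−u)
r = (92.2 − 65.8)/(65.8 − 44.4) = 26.4/21.4 = 1.2336
CL = 100·r = 123.36 %

CL = 123.36 %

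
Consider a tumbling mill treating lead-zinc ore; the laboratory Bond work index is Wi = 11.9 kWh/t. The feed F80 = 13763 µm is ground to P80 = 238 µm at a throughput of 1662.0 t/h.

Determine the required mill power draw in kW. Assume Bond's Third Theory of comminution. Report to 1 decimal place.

P = 11134.2 kW

Bond:  W = 10 Wi (1/√P − 1/√F)
W = 10·11.9·(1/√238 − 1/√13763) = 10·11.9·(0.056296) = 6.6993 kWh/t
Power = W × throughput = 6.6993 kWh/t × 1662.0 t/h = 11134.2 kW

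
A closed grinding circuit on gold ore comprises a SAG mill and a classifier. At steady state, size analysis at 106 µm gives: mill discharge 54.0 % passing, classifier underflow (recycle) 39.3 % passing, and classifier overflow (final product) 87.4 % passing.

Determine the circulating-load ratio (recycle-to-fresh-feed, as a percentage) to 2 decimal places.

Classifier node, passing 106 µm:
d + r·d = r·u + o → r(d−u) = o−d
r = (87.4 − 54.0)/(54.0 − 39.3) = 33.4/14.7 = 2.2721
CL = 100·r = 227.21 %

CL = 227.21 %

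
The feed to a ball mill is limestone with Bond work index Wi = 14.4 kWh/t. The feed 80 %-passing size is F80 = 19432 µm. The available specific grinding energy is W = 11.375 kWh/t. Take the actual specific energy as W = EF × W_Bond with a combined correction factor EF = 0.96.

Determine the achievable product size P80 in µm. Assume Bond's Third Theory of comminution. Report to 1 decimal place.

P80 = 125.0 µm

W_Bond = 10·Wi·(1/√P₈₀ − 1/√F₈₀)
W_Bond = W / EF = 11.375 / 0.96 = 11.8490 kWh/t
⇒ 1/√P80 = W_Bond/(10·Wi) + 1/√F80
  = 11.8490/(10·14.4) + 1/√19432 = 0.082284 + 0.007174 = 0.089458
P80 = (1/0.089458)² = 11.1784² = 124.96 µm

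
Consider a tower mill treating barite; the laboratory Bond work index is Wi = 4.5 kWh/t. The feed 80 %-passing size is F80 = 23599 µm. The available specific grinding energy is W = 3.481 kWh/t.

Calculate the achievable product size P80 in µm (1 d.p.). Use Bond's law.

W_Bond = 10·Wi·(1/√P₈₀ − 1/√F₈₀)
P80^-0.5 = F80^-0.5 + W/(10 Wi)
  = 3.4810/(10·4.5) + 1/√23599 = 0.077356 + 0.006510 = 0.083865
P80 = (1/0.083865)² = 11.9239² = 142.18 µm

P80 = 142.2 µm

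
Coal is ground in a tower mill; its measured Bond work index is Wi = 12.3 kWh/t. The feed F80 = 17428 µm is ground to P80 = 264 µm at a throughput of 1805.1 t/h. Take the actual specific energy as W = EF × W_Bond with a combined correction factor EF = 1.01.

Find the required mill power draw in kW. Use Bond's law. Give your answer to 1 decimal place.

P = 12102.8 kW

Bond: W = 10·Wi·(1/√P80 − 1/√F80)
W = 10·12.3·(1/√264 − 1/√17428) = 10·12.3·(0.053971) = 6.6384 kWh/t
Apply correction: 6.6384 × 1.01 = 6.7048 kWh/t
P_mill = W·ṁ = 6.7048·1805.1 = 12102.8 kW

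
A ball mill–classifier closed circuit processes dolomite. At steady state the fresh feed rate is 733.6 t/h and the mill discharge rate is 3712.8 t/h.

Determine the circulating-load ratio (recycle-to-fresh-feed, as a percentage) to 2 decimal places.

Steady state: M = F + R.
R = M − F = 3712.8 − 733.6 = 2979.2 t/h
CL = 100·R/F = 100·2979.2/733.6 = 406.11 %

CL = 406.11 %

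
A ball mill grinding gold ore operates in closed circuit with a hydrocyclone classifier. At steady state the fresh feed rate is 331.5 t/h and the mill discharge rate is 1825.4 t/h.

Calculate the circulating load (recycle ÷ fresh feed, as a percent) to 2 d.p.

Steady state: M = F + R.
R = M − F = 1825.4 − 331.5 = 1493.9 t/h
CL = 100·R/F = 100·1493.9/331.5 = 450.65 %

CL = 450.65 %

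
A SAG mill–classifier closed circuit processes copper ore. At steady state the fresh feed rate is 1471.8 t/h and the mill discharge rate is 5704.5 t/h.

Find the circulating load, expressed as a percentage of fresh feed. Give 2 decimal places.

Mill node: discharge = fresh + recycle.
R = M − F = 5704.5 − 1471.8 = 4232.7 t/h
CL = 100·R/F = 100·4232.7/1471.8 = 287.59 %

CL = 287.59 %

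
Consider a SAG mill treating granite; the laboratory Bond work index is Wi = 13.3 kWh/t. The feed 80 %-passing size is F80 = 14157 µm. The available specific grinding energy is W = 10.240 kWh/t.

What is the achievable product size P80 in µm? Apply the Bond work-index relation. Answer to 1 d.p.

P80 = 137.1 µm

Bond:  W = 10 Wi (1/√P − 1/√F)
P80^-0.5 = F80^-0.5 + W/(10 Wi)
  = 10.2400/(10·13.3) + 1/√14157 = 0.076992 + 0.008405 = 0.085397
P80 = (1/0.085397)² = 11.7100² = 137.12 µm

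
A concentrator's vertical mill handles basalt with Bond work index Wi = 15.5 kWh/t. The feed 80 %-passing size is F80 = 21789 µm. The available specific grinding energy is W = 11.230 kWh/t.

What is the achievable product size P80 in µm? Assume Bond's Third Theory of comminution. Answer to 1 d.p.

P80 = 159.3 µm

W = 10·Wi·(P80^(-½) − F80^(-½))
⇒ 1/√P80 = W/(10·Wi) + 1/√F80
  = 11.2300/(10·15.5) + 1/√21789 = 0.072452 + 0.006775 = 0.079226
P80 = (1/0.079226)² = 12.6221² = 159.32 µm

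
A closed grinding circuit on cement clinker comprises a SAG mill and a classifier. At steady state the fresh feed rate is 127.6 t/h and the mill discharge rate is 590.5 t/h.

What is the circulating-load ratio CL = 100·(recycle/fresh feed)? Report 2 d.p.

CL = 362.77 %

Discharge = new feed + return, hence
R = M − F = 590.5 − 127.6 = 462.9 t/h
CL = 100·R/F = 100·462.9/127.6 = 362.77 %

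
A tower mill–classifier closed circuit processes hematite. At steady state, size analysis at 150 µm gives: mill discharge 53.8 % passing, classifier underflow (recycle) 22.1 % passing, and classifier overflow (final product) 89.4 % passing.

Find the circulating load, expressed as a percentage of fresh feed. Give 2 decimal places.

Balance %-passing 150 µm (r = R/F):
(1+r)d = ru + o → r = (o−d)/(d−u)
r = (89.4 − 53.8)/(53.8 − 22.1) = 35.6/31.7 = 1.1230
CL = 100·r = 112.30 %

CL = 112.30 %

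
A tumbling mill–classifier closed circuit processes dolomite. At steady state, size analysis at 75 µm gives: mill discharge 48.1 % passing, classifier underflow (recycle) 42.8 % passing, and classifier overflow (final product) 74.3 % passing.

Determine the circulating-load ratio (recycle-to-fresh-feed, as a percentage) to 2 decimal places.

CL = 494.34 %

Classifier node, passing 75 µm:
Fd + Rd = Ru + Fo ⇒ R/F = (o−d)/(d−u)
r = (74.3 − 48.1)/(48.1 − 42.8) = 26.2/5.3 = 4.9434
CL = 100·r = 494.34 %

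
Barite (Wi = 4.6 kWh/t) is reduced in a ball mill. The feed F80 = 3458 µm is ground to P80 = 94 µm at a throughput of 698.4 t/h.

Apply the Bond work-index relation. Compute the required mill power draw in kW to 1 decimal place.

P = 2767.3 kW

W = 10 Wi / √P80 − 10 Wi / √F80
W = 10·4.6·(1/√94 − 1/√3458) = 10·4.6·(0.086137) = 3.9623 kWh/t
P = W·T = 3.9623·698.4 = 2767.3 kW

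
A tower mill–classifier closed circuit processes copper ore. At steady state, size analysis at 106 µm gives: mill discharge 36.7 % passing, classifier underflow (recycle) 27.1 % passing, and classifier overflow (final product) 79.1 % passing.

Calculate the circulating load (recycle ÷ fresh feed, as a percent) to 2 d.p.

CL = 441.67 %

Mass balance on the −106 µm fraction:
(1+r)d = ru + o → r = (o−d)/(d−u)
r = (79.1 − 36.7)/(36.7 − 27.1) = 42.4/9.6 = 4.4167
CL = 100·r = 441.67 %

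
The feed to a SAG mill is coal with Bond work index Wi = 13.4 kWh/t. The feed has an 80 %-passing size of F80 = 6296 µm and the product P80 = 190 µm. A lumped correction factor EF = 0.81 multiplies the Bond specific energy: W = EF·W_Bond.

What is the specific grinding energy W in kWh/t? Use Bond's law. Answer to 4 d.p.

W = 10·Wi·(P80^(-½) − F80^(-½))
1/√190 = 0.072548;  1/√6296 = 0.012603
W = 10·13.4·(0.072548 − 0.012603) = 8.0326 kWh/t
W_actual = 0.81 × 8.0326 = 6.5064 kWh/t

W = 6.5064 kWh/t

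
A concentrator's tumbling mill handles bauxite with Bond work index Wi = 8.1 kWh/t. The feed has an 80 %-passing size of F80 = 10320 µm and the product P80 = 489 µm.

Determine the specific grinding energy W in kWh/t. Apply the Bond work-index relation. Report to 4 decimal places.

W = 2.8656 kWh/t

Bond: W = 10·Wi·(1/√P80 − 1/√F80)
1/√489 = 0.045222;  1/√10320 = 0.009844
W = 10·8.1·(0.045222 − 0.009844) = 2.8656 kWh/t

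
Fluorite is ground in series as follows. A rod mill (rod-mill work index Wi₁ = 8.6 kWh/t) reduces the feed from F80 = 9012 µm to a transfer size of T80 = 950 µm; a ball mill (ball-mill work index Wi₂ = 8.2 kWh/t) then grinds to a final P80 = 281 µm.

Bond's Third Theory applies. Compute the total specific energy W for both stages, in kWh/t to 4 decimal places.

W = 4.1156 kWh/t

W = 10 Wi (P80^-0.5 − F80^-0.5)
Stage 1 (9012→950 µm, Wi₁=8.6): W₁ = 10·8.6·(0.032444 − 0.010534) = 1.8843 kWh/t
Stage 2 (950→281 µm, Wi₂=8.2): W₂ = 10·8.2·(0.059655 − 0.032444) = 2.2313 kWh/t
W = W₁ + W₂ = 1.8843 + 2.2313 = 4.1156 kWh/t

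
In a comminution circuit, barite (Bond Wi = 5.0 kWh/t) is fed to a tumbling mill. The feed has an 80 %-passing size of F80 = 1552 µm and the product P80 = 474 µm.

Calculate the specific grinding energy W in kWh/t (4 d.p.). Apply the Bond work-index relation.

Bond: W = 10·Wi·(1/√P80 − 1/√F80)
1/√474 = 0.045932;  1/√1552 = 0.025384
W = 10·5.0·(0.045932 − 0.025384) = 1.0274 kWh/t

W = 1.0274 kWh/t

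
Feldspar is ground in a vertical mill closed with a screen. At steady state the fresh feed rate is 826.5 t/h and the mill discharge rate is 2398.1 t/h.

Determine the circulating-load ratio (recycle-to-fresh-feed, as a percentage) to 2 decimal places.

Mill node: discharge = fresh + recycle.
R = M − F = 2398.1 − 826.5 = 1571.6 t/h
CL = 100·R/F = 100·1571.6/826.5 = 190.15 %

CL = 190.15 %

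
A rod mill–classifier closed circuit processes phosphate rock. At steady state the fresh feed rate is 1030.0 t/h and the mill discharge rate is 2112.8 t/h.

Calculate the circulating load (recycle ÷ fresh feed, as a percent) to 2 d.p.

CL = 105.13 %

Steady state: M = F + R.
R = M − F = 2112.8 − 1030.0 = 1082.8 t/h
CL = 100·R/F = 100·1082.8/1030.0 = 105.13 %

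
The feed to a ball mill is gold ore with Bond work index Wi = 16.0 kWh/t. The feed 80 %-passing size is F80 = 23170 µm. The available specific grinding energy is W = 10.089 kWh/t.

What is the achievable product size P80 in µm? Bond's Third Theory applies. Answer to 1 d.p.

W = 10 Wi (P80^-0.5 − F80^-0.5)
P80^-0.5 = F80^-0.5 + W/(10 Wi)
  = 10.0890/(10·16.0) + 1/√23170 = 0.063056 + 0.006570 = 0.069626
P80 = (1/0.069626)² = 14.3625² = 206.28 µm

P80 = 206.3 µm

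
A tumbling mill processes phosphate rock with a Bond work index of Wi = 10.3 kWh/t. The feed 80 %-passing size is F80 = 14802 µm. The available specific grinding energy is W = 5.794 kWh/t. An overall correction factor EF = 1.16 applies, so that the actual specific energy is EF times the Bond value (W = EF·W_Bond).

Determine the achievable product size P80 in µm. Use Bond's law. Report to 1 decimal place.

P80 = 310.9 µm

W = 10 Wi / √P80 − 10 Wi / √F80
W_Bond = W / EF = 5.794 / 1.16 = 4.9948 kWh/t
⇒ 1/√P80 = W_Bond/(10 Wi) + 1/√F80
  = 4.9948/(10·10.3) + 1/√14802 = 0.048493 + 0.008219 = 0.056713
P80 = (1/0.056713)² = 17.6327² = 310.91 µm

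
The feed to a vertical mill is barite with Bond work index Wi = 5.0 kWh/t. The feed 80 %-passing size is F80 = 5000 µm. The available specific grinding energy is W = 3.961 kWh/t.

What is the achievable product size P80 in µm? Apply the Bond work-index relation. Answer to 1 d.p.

P80 = 114.7 µm

W = 10·Wi·[P80^(−½) − F80^(−½)]
P80^(−½) = W/(10 Wi) + F80^(−½)
  = 3.9610/(10·5.0) + 1/√5000 = 0.079220 + 0.014142 = 0.093362
P80 = (1/0.093362)² = 10.7110² = 114.73 µm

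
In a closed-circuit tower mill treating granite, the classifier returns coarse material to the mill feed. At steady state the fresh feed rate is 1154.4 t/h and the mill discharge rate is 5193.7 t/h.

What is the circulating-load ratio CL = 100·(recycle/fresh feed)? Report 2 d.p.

Steady state: M = F + R.
R = M − F = 5193.7 − 1154.4 = 4039.3 t/h
CL = 100·R/F = 100·4039.3/1154.4 = 349.90 %

CL = 349.90 %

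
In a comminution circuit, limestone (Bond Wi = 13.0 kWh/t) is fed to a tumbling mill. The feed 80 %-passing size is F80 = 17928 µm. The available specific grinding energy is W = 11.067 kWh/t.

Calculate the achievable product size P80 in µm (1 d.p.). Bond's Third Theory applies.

Bond: W = 10·Wi·(1/√P80 − 1/√F80)
P80^-0.5 = F80^-0.5 + W/(10 Wi)
  = 11.0670/(10·13.0) + 1/√17928 = 0.085131 + 0.007469 = 0.092599
P80 = (1/0.092599)² = 10.7992² = 116.62 µm

P80 = 116.6 µm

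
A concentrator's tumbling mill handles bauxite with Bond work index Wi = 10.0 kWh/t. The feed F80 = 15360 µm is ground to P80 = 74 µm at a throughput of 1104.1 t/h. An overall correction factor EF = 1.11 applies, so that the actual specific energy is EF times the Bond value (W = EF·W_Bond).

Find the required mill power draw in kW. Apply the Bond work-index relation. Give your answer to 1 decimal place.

W_Bond = 10·Wi·(1/√P₈₀ − 1/√F₈₀)
W = 10·10.0·(1/√74 − 1/√15360) = 10·10.0·(0.108179) = 10.8179 kWh/t
Corrected W = EF·W_Bond = 1.11·10.8179 = 12.0079 kWh/t
Mill draw = 12.0079 × 1104.1 = 13257.9 kW

P = 13257.9 kW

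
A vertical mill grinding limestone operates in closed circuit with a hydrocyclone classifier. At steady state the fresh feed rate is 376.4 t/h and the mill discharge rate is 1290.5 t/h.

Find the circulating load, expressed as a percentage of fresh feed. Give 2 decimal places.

CL = 242.85 %

Mill node: discharge = fresh + recycle.
R = M − F = 1290.5 − 376.4 = 914.1 t/h
CL = 100·R/F = 100·914.1/376.4 = 242.85 %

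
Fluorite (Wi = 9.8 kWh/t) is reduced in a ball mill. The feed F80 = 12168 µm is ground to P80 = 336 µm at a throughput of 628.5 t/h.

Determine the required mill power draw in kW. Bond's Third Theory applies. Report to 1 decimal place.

P = 2801.8 kW

Bond:  W = 10 Wi (1/√P − 1/√F)
W = 10·9.8·(1/√336 − 1/√12168) = 10·9.8·(0.045489) = 4.4579 kWh/t
P = W·T = 4.4579·628.5 = 2801.8 kW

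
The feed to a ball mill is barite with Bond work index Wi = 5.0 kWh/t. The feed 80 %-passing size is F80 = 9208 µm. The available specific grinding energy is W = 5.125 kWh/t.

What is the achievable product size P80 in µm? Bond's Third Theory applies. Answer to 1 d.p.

W = 10 Wi (P80^-0.5 − F80^-0.5)
P80^-0.5 = F80^-0.5 + W/(10 Wi)
  = 5.1250/(10·5.0) + 1/√9208 = 0.102500 + 0.010421 = 0.112921
P80 = (1/0.112921)² = 8.8557² = 78.42 µm

P80 = 78.4 µm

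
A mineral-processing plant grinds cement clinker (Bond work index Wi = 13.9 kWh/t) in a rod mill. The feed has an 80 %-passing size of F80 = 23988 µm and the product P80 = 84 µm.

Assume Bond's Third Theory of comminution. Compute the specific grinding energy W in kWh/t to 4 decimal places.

W = 10 Wi (P80^-0.5 − F80^-0.5)
1/√84 = 0.109109;  1/√23988 = 0.006457
W = 10·13.9·(0.109109 − 0.006457) = 14.2687 kWh/t

W = 14.2687 kWh/t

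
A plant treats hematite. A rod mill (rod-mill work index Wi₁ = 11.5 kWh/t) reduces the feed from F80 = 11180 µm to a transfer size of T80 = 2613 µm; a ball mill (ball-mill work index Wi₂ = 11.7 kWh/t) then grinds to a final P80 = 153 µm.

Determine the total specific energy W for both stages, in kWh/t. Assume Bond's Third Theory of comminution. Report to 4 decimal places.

W_Bond = 10·Wi·(1/√P₈₀ − 1/√F₈₀)
Stage 1 (11180→2613 µm, Wi₁=11.5): W₁ = 10·11.5·(0.019563 − 0.009458) = 1.1621 kWh/t
Stage 2 (2613→153 µm, Wi₂=11.7): W₂ = 10·11.7·(0.080845 − 0.019563) = 7.1700 kWh/t
W = W₁ + W₂ = 1.1621 + 7.1700 = 8.3321 kWh/t

W = 8.3321 kWh/t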